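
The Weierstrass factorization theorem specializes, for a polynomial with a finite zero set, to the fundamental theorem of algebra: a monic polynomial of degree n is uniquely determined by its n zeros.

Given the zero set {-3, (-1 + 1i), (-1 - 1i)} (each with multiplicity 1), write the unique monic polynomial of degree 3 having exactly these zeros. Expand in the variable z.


The polynomial is p(z) = ∏_{α ∈ S} (z − α), where S = {-3, (-1 + 1i), (-1 - 1i)}.
Expanding the product yields: p(z) = z^3 + 5·z^2 + 8·z + 6.
Note conjugate pairs combine to real quadratics: (z − (-1+1i))(z − (-1−1i)) = z² + 2z + 2.
The resulting polynomial has degree 3 and real coefficients as required.

p(z) = z^3 + 5·z^2 + 8·z + 6.


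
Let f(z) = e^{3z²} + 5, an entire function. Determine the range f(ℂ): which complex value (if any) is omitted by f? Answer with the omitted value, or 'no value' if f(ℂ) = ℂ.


Little Picard bounds the complement of f(ℂ) to at most one point.
The exponent g(z) = 3z² is a nonconstant polynomial, hence surjective onto ℂ. So e^{g(z)} takes every value in {e^w : w ∈ ℂ} = ℂ ∖ {0}. Adding 5 shifts the range to ℂ ∖ {5}. f omits exactly 5.

Omitted value: 5.


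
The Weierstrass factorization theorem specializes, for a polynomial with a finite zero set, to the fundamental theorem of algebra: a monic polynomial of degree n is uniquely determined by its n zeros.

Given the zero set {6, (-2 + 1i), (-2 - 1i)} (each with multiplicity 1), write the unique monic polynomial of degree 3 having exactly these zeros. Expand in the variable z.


The polynomial is p(z) = ∏_{α ∈ S} (z − α), where S = {6, (-2 + 1i), (-2 - 1i)}.
Expanding the product yields: p(z) = z^3 -2·z^2 -19·z -30.
Note conjugate pairs combine to real quadratics: (z − (-2+1i))(z − (-2−1i)) = z² + 4z + 5.
The resulting polynomial has degree 3 and real coefficients as required.

p(z) = z^3 -2·z^2 -19·z -30.


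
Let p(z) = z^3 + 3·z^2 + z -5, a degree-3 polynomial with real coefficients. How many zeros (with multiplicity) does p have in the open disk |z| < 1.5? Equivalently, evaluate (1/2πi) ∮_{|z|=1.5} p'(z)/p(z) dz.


The zeros of p are: (-2 + 1i), (-2 - 1i), 1.
Their magnitudes are: 2.236, 2.236, 1.
Zeros with |z| < R = 1.5: 1.
Count = 1.
By the argument principle, (1/2πi) ∮_{|z|=R} p'(z)/p(z) dz equals exactly this count.

Number of zeros inside |z| < 1.5: 1.


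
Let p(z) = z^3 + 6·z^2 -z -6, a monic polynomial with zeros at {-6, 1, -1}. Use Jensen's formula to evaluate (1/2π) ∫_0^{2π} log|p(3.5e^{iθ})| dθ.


Zeros: -6, -1, 1; r = 3.5.
Inside |z| < r: -1, 1. Outside (|z| ≥ r): -6.
p(0) = -6, so log|p(0)| = log(6) = 1.7918.
Apply Jensen: I(r) = log|p(0)| + Σ_k log(r/|z_k|), summed over zeros inside |z| < r.
  log(r/|z_k|) for z_k = 1: log(3.5/1) = 1.2528
  log(r/|z_k|) for z_k = -1: log(3.5/1) = 1.2528
  Outside zeros (-6) contribute nothing to the Jensen sum.
Sum over inside zeros: 2.5055.
I(r) = log|p(0)| + (inside sum) = 1.7918 + 2.5055 = 4.2973.
Note: since some zeros are outside |z| ≤ r, the simplified n·log(r) form does NOT apply — only the inside zeros contribute.

I(r) ≈ 4.2973.


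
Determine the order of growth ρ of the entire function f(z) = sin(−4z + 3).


sin(w) is a linear combination of e^{iw} and e^{−iw} (or e^w, e^{−w} in the hyperbolic case), so |sin(w)| ≤ e^{|w|}. With w = −4z + 3, |w| ≤ 4|z| + 3 = 4r + 3 on |z| = r, giving M(r) ≤ e^{4r + 3}, so ρ ≤ 1. On a suitable ray (z = it for sin/cos; z = t for sinh/cosh, t real → ∞), |sin(−4z + 3)| grows like e^{4|t|}/2, so ρ ≥ 1. Hence ρ = 1.
Therefore ρ = 1.

Order ρ = 1.


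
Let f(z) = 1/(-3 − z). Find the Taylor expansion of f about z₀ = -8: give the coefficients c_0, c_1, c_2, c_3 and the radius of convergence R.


Let w = z − z₀, so z = z₀ + w.
Then -3 − z = -3 − (z₀ + w) = (-3 − z₀) − w = 5 − w.
f(z) = 1/(5 − w) = (1/(5)) · 1/(1 − w/(5)) = Σ_{n≥0} w^n / (5)^(n+1).
So c_n = 1/(5)^(n+1):
  c_0 = 1/(5)^1 = 1/5.
  c_1 = 1/(5)^2 = 1/25.
  c_2 = 1/(5)^3 = 1/125.
  c_3 = 1/(5)^4 = 1/625.
The series is valid for |w/d| < 1, i.e. |z − z₀| < |d|.
Radius of convergence: R = |-3 − z₀| = |5| = 5 (distance from z₀ to the singularity z = -3).

c_0 = 1/5, c_1 = 1/25, c_2 = 1/125, c_3 = 1/625; R = 5.


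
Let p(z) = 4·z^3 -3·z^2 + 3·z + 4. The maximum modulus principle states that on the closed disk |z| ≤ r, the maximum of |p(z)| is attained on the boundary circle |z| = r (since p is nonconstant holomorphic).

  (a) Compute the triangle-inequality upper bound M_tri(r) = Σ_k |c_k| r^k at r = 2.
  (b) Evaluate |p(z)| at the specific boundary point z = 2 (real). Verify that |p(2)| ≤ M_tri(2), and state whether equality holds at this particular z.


Coefficients: c_0 = 4, c_1 = 3, c_2 = -3, c_3 = 4. Radius r = 2.
Part (a). Triangle bound: M_tri(r) = Σ_k |c_k| r^k
  = |4|·2^0 + |3|·2^1 + |-3|·2^2 + |4|·2^3
  = 4 + 6 + 12 + 32 = 54.
This bounds M(r) := max_{|z|=r} |p(z)| from above; equality holds iff all terms c_k z^k can be made to align in phase at a single z on |z|=r.
Part (b). At z = 2 (real, on the circle |z| = r):
  p(2) = (4)·2^0 + (3)·2^1 + (-3)·2^2 + (4)·2^3 = 30.
  |p(2)| = 30.
Check: |p(2)| = 30 ≤ 54 = M_tri(2). ✓ Equality does not hold at z = 2 (the coefficients have mixed signs, so the terms do not all align in phase there).

M_tri(2) = 54; |p(2)| = 30; equality at z=2: no.


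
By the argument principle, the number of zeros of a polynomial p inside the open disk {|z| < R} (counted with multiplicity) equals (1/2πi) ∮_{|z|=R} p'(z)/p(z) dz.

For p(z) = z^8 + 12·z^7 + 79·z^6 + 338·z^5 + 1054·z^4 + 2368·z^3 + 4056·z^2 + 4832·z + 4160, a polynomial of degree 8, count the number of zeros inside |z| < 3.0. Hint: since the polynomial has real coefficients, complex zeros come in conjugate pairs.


The zeros of p are: (0 + 2i), (0 - 2i), (-1 + 3i), (-1 - 3i), (-2 + 2i), (-2 - 2i), (-3 + 2i), (-3 - 2i).
Their magnitudes are: 2, 2, 3.162, 3.162, 2.828, 2.828, 3.606, 3.606.
Zeros with |z| < R = 3.0: (0 + 2i), (0 - 2i), (-2 + 2i), (-2 - 2i).
Count = 4.
By the argument principle, (1/2πi) ∮_{|z|=R} p'(z)/p(z) dz equals exactly this count.

Number of zeros inside |z| < 3.0: 4.


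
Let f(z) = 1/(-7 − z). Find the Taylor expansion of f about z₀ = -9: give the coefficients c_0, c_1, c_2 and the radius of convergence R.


Let w = z − z₀, so z = z₀ + w.
Then -7 − z = -7 − (z₀ + w) = (-7 − z₀) − w = 2 − w.
f(z) = 1/(2 − w) = (1/(2)) · 1/(1 − w/(2)) = Σ_{n≥0} w^n / (2)^(n+1).
So c_n = 1/(2)^(n+1):
  c_0 = 1/(2)^1 = 1/2.
  c_1 = 1/(2)^2 = 1/4.
  c_2 = 1/(2)^3 = 1/8.
The series is valid for |w/d| < 1, i.e. |z − z₀| < |d|.
Radius of convergence: R = |-7 − z₀| = |2| = 2 (distance from z₀ to the singularity z = -7).

c_0 = 1/2, c_1 = 1/4, c_2 = 1/8; R = 2.


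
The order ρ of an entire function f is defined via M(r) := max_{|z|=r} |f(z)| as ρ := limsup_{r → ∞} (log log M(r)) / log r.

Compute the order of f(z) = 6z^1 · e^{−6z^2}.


M(r) = max_{|z|=r} |6|·|z|^1·|e^{−6z^2}| = 6·r^1 · e^{6r^2} (the factors attain their maxima compatibly on |z|=r). Then log M(r) = log 6 + 1·log r + 6r^2, dominated by the last term, so log log M(r) ~ 2·log r. The polynomial factor 6z^1 contributes only a log r term and does not affect the order. ρ = 2.
Therefore ρ = 2.

Order ρ = 2.


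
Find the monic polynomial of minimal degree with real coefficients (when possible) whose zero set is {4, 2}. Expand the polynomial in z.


The polynomial is p(z) = ∏_{α ∈ S} (z − α), where S = {4, 2}.
Expanding the product yields: p(z) = z^2 -6·z + 8.
The resulting polynomial has degree 2 and real coefficients as required.

p(z) = z^2 -6·z + 8.


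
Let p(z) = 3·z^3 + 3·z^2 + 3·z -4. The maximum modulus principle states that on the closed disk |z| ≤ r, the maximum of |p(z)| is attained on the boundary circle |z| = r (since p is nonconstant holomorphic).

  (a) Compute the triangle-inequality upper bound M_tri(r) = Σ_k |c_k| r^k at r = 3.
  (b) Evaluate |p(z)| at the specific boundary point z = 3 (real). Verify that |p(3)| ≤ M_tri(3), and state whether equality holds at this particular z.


Coefficients: c_0 = -4, c_1 = 3, c_2 = 3, c_3 = 3. Radius r = 3.
Part (a). Triangle bound: M_tri(r) = Σ_k |c_k| r^k
  = |-4|·3^0 + |3|·3^1 + |3|·3^2 + |3|·3^3
  = 4 + 9 + 27 + 81 = 121.
This bounds M(r) := max_{|z|=r} |p(z)| from above; equality holds iff all terms c_k z^k can be made to align in phase at a single z on |z|=r.
Part (b). At z = 3 (real, on the circle |z| = r):
  p(3) = (-4)·3^0 + (3)·3^1 + (3)·3^2 + (3)·3^3 = 113.
  |p(3)| = 113.
Check: |p(3)| = 113 ≤ 121 = M_tri(3). ✓ Equality does not hold at z = 3 (the coefficients have mixed signs, so the terms do not all align in phase there).

M_tri(3) = 121; |p(3)| = 113; equality at z=3: no.


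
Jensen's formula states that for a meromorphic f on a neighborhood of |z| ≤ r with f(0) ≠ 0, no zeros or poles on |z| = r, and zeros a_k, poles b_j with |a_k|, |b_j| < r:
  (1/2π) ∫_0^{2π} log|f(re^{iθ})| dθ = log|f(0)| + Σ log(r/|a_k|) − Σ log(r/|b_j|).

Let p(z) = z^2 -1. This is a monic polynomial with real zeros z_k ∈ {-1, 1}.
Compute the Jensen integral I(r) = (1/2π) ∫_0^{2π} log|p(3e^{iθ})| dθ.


Zeros: -1, 1; r = 3.
Inside |z| < r: -1, 1. Outside (|z| ≥ r): ∅.
p(0) = -1, so log|p(0)| = log(1) = 0.0000.
Apply Jensen: I(r) = log|p(0)| + Σ_k log(r/|z_k|), summed over zeros inside |z| < r.
  log(r/|z_k|) for z_k = -1: log(3/1) = 1.0986
  log(r/|z_k|) for z_k = 1: log(3/1) = 1.0986
Sum over inside zeros: 2.1972.
I(r) = log|p(0)| + (inside sum) = 0.0000 + 2.1972 = 2.1972.
Closed form (all zeros inside, monic): I(r) = n·log(r) = 2·log(3) = 2.1972. ✓

I(r) ≈ 2.1972.


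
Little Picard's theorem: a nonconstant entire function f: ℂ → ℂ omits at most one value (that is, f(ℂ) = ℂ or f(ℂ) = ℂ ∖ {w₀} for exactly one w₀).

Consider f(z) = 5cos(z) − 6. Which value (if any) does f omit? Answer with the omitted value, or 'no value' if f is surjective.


Little Picard bounds the complement of f(ℂ) to at most one point.
cos is entire and surjective onto ℂ: for every w ∈ ℂ, cos(ζ) = w has a solution ζ ∈ ℂ (e.g., via the complex inverse arccos). With ζ = z this gives z = ζ/(1). Then 5·cos(z) takes every value in 5·ℂ = ℂ, and adding -6 is a bijection of ℂ. So f is surjective and omits no value. (Note: only on the real line is cos bounded by [−1, 1].)

Omitted value: no value.


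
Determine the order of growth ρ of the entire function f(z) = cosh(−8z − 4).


cosh(w) is a linear combination of e^{iw} and e^{−iw} (or e^w, e^{−w} in the hyperbolic case), so |cosh(w)| ≤ e^{|w|}. With w = −8z − 4, |w| ≤ 8|z| + 4 = 8r + 4 on |z| = r, giving M(r) ≤ e^{8r + 4}, so ρ ≤ 1. On a suitable ray (z = it for sin/cos; z = t for sinh/cosh, t real → ∞), |cosh(−8z − 4)| grows like e^{8|t|}/2, so ρ ≥ 1. Hence ρ = 1.
Therefore ρ = 1.

Order ρ = 1.


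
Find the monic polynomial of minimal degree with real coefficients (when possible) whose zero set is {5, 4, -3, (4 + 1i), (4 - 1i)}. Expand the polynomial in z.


The polynomial is p(z) = ∏_{α ∈ S} (z − α), where S = {5, 4, -3, (4 + 1i), (4 - 1i)}.
Expanding the product yields: p(z) = z^5 -14·z^4 + 58·z^3 + 14·z^2 -599·z + 1020.
Note conjugate pairs combine to real quadratics: (z − (4+1i))(z − (4−1i)) = z² − 8z + 17.
The resulting polynomial has degree 5 and real coefficients as required.

p(z) = z^5 -14·z^4 + 58·z^3 + 14·z^2 -599·z + 1020.


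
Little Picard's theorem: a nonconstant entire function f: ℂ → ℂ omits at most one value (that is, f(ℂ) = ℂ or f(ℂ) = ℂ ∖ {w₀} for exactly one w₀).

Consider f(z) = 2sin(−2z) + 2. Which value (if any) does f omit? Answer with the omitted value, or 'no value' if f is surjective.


Little Picard bounds the complement of f(ℂ) to at most one point.
sin is entire and surjective onto ℂ: for every w ∈ ℂ, sin(ζ) = w has a solution ζ ∈ ℂ (e.g., via the complex inverse arcsin). With ζ = −2z this gives z = ζ/(-2). Then 2·sin(−2z) takes every value in 2·ℂ = ℂ, and adding 2 is a bijection of ℂ. So f is surjective and omits no value. (Note: only on the real line is sin bounded by [−1, 1].)

Omitted value: no value.


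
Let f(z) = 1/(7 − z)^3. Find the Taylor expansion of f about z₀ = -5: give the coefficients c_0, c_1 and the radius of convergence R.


Let w = z − z₀, so z = z₀ + w.
Then 7 − z = 7 − (z₀ + w) = (7 − z₀) − w = 12 − w.
f(z) = 1/(12 − w)^3 = (1/(12)^3) · (1 − w/(12))^{−3}.
By the binomial series (1−u)^{−3} = Σ_{n≥0} C(n+2, 2) u^n for |u|<1, with u = w/(12):
  c_n = C(n+2, 2) / (12)^(n+3).
  c_0 = 1/(12)^3 = 1/1728.
  c_1 = 3/(12)^4 = 1/6912.
The series is valid for |w/d| < 1, i.e. |z − z₀| < |d|.
Radius of convergence: R = |7 − z₀| = |12| = 12 (distance from z₀ to the singularity z = 7).

c_0 = 1/1728, c_1 = 1/6912; R = 12.


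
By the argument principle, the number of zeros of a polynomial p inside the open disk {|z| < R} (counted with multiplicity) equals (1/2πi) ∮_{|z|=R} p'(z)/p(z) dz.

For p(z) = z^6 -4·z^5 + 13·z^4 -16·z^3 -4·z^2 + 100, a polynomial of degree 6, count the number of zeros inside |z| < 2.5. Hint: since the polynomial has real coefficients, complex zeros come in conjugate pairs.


The zeros of p are: (-1 + 1i), (-1 - 1i), (2 + 1i), (2 - 1i), (1 + 3i), (1 - 3i).
Their magnitudes are: 1.414, 1.414, 2.236, 2.236, 3.162, 3.162.
Zeros with |z| < R = 2.5: (-1 + 1i), (-1 - 1i), (2 + 1i), (2 - 1i).
Count = 4.
By the argument principle, (1/2πi) ∮_{|z|=R} p'(z)/p(z) dz equals exactly this count.

Number of zeros inside |z| < 2.5: 4.


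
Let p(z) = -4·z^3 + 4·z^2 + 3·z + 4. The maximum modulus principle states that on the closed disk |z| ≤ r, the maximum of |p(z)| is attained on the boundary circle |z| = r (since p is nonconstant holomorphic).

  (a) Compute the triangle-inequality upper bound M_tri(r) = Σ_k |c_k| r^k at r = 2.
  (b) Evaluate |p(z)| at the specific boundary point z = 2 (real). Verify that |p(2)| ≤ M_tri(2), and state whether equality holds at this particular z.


Coefficients: c_0 = 4, c_1 = 3, c_2 = 4, c_3 = -4. Radius r = 2.
Part (a). Triangle bound: M_tri(r) = Σ_k |c_k| r^k
  = |4|·2^0 + |3|·2^1 + |4|·2^2 + |-4|·2^3
  = 4 + 6 + 16 + 32 = 58.
This bounds M(r) := max_{|z|=r} |p(z)| from above; equality holds iff all terms c_k z^k can be made to align in phase at a single z on |z|=r.
Part (b). At z = 2 (real, on the circle |z| = r):
  p(2) = (4)·2^0 + (3)·2^1 + (4)·2^2 + (-4)·2^3 = -6.
  |p(2)| = 6.
Check: |p(2)| = 6 ≤ 58 = M_tri(2). ✓ Equality does not hold at z = 2 (the coefficients have mixed signs, so the terms do not all align in phase there).

M_tri(2) = 58; |p(2)| = 6; equality at z=2: no.


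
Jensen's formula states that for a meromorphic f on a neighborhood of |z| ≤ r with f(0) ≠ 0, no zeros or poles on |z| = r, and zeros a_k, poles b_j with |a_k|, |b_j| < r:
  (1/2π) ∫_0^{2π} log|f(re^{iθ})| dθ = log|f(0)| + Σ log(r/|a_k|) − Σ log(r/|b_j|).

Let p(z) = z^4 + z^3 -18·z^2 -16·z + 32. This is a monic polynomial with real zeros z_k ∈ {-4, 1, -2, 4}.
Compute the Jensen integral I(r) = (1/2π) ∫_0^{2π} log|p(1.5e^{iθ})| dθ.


Zeros: -4, -2, 1, 4; r = 1.5.
Inside |z| < r: 1. Outside (|z| ≥ r): -4, -2, 4.
p(0) = 32, so log|p(0)| = log(32) = 3.4657.
Apply Jensen: I(r) = log|p(0)| + Σ_k log(r/|z_k|), summed over zeros inside |z| < r.
  log(r/|z_k|) for z_k = 1: log(1.5/1) = 0.4055
  Outside zeros (-4, -2, 4) contribute nothing to the Jensen sum.
Sum over inside zeros: 0.4055.
I(r) = log|p(0)| + (inside sum) = 3.4657 + 0.4055 = 3.8712.
Note: since some zeros are outside |z| ≤ r, the simplified n·log(r) form does NOT apply — only the inside zeros contribute.

I(r) ≈ 3.8712.


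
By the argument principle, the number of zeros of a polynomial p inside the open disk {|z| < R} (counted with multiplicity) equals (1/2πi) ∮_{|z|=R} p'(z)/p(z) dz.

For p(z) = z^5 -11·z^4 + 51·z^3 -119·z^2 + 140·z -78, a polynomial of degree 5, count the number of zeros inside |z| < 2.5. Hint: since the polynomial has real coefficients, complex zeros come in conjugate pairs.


The zeros of p are: (1 + 1i), (1 - 1i), (3 + 2i), (3 - 2i), 3.
Their magnitudes are: 1.414, 1.414, 3.606, 3.606, 3.
Zeros with |z| < R = 2.5: (1 + 1i), (1 - 1i).
Count = 2.
By the argument principle, (1/2πi) ∮_{|z|=R} p'(z)/p(z) dz equals exactly this count.

Number of zeros inside |z| < 2.5: 2.


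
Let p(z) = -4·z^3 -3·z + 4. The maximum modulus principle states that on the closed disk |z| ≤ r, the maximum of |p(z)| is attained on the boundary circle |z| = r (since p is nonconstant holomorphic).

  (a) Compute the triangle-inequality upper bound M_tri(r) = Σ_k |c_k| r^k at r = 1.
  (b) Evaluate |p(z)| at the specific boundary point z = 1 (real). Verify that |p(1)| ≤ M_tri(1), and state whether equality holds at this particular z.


Coefficients: c_0 = 4, c_1 = -3, c_2 = 0, c_3 = -4. Radius r = 1.
Part (a). Triangle bound: M_tri(r) = Σ_k |c_k| r^k
  = |4|·1^0 + |-3|·1^1 + |0|·1^2 + |-4|·1^3
  = 4 + 3 + 0 + 4 = 11.
This bounds M(r) := max_{|z|=r} |p(z)| from above; equality holds iff all terms c_k z^k can be made to align in phase at a single z on |z|=r.
Part (b). At z = 1 (real, on the circle |z| = r):
  p(1) = (4)·1^0 + (-3)·1^1 + (0)·1^2 + (-4)·1^3 = -3.
  |p(1)| = 3.
Check: |p(1)| = 3 ≤ 11 = M_tri(1). ✓ Equality does not hold at z = 1 (the coefficients have mixed signs, so the terms do not all align in phase there).

M_tri(1) = 11; |p(1)| = 3; equality at z=1: no.


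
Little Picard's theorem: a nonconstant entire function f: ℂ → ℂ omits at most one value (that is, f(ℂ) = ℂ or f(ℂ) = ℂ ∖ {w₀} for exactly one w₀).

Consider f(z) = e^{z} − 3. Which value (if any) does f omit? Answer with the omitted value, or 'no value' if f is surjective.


Little Picard bounds the complement of f(ℂ) to at most one point.
e^{z} is never zero on ℂ, so 1·e^{z} takes every value in ℂ ∖ {0}. Adding -3 shifts the range to ℂ ∖ {-3}. Thus f omits exactly the value -3.

Omitted value: -3.


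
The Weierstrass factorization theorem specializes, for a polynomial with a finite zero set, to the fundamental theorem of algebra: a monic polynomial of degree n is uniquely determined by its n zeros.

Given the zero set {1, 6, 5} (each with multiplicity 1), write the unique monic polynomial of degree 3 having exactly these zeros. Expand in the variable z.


The polynomial is p(z) = ∏_{α ∈ S} (z − α), where S = {1, 6, 5}.
Expanding the product yields: p(z) = z^3 -12·z^2 + 41·z -30.
The resulting polynomial has degree 3 and real coefficients as required.

p(z) = z^3 -12·z^2 + 41·z -30.


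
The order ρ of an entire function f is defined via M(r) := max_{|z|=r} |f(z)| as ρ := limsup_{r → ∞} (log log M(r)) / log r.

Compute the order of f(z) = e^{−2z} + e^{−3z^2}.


Each summand is entire of order 1 and 2 respectively (as in the single-exponential case). The order of a sum is at most the max of the orders, so ρ ≤ 2. For the lower bound: on |z|=r choose arg z so that -3z^2 is real positive; then |e^{-3z^2}| = e^{3r^2} while |e^{-2z}| ≤ e^{2r^1} = o(e^{3r^2}). So |f| ≥ e^{3r^2}(1 − o(1)) and ρ ≥ 2. Hence ρ = max(1, 2) = 2.
Therefore ρ = 2.

Order ρ = 2.


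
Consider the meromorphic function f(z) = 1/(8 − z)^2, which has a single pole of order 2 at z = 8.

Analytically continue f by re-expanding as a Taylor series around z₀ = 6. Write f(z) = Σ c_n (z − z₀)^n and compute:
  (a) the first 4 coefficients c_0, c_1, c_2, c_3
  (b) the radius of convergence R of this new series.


Let w = z − z₀, so z = z₀ + w.
Then 8 − z = 8 − (z₀ + w) = (8 − z₀) − w = 2 − w.
f(z) = 1/(2 − w)^2 = (1/(2)^2) · (1 − w/(2))^{−2}.
By the binomial series (1−u)^{−2} = Σ_{n≥0} C(n+1, 1) u^n for |u|<1, with u = w/(2):
  c_n = C(n+1, 1) / (2)^(n+2).
  c_0 = 1/(2)^2 = 1/4.
  c_1 = 2/(2)^3 = 1/4.
  c_2 = 3/(2)^4 = 3/16.
  c_3 = 4/(2)^5 = 1/8.
The series is valid for |w/d| < 1, i.e. |z − z₀| < |d|.
Radius of convergence: R = |8 − z₀| = |2| = 2 (distance from z₀ to the singularity z = 8).

c_0 = 1/4, c_1 = 1/4, c_2 = 3/16, c_3 = 1/8; R = 2.


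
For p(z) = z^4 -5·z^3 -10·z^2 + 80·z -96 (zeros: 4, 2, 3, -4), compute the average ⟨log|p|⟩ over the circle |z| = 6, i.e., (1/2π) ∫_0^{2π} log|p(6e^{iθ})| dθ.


Zeros: -4, 2, 3, 4; r = 6.
Inside |z| < r: -4, 2, 3, 4. Outside (|z| ≥ r): ∅.
p(0) = -96, so log|p(0)| = log(96) = 4.5643.
Apply Jensen: I(r) = log|p(0)| + Σ_k log(r/|z_k|), summed over zeros inside |z| < r.
  log(r/|z_k|) for z_k = 4: log(6/4) = 0.4055
  log(r/|z_k|) for z_k = 2: log(6/2) = 1.0986
  log(r/|z_k|) for z_k = 3: log(6/3) = 0.6931
  log(r/|z_k|) for z_k = -4: log(6/4) = 0.4055
Sum over inside zeros: 2.6027.
I(r) = log|p(0)| + (inside sum) = 4.5643 + 2.6027 = 7.1670.
Closed form (all zeros inside, monic): I(r) = n·log(r) = 4·log(6) = 7.1670. ✓

I(r) ≈ 7.1670.


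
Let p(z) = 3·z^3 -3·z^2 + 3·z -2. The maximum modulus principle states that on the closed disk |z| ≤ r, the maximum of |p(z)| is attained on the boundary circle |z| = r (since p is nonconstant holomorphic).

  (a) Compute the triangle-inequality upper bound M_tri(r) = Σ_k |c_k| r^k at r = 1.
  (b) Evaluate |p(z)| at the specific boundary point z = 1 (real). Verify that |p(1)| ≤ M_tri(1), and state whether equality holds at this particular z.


Coefficients: c_0 = -2, c_1 = 3, c_2 = -3, c_3 = 3. Radius r = 1.
Part (a). Triangle bound: M_tri(r) = Σ_k |c_k| r^k
  = |-2|·1^0 + |3|·1^1 + |-3|·1^2 + |3|·1^3
  = 2 + 3 + 3 + 3 = 11.
This bounds M(r) := max_{|z|=r} |p(z)| from above; equality holds iff all terms c_k z^k can be made to align in phase at a single z on |z|=r.
Part (b). At z = 1 (real, on the circle |z| = r):
  p(1) = (-2)·1^0 + (3)·1^1 + (-3)·1^2 + (3)·1^3 = 1.
  |p(1)| = 1.
Check: |p(1)| = 1 ≤ 11 = M_tri(1). ✓ Equality does not hold at z = 1 (the coefficients have mixed signs, so the terms do not all align in phase there).

M_tri(1) = 11; |p(1)| = 1; equality at z=1: no.


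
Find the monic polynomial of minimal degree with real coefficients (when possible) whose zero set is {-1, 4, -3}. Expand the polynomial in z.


The polynomial is p(z) = ∏_{α ∈ S} (z − α), where S = {-1, 4, -3}.
Expanding the product yields: p(z) = z^3 -13·z -12.
The resulting polynomial has degree 3 and real coefficients as required.

p(z) = z^3 -13·z -12.


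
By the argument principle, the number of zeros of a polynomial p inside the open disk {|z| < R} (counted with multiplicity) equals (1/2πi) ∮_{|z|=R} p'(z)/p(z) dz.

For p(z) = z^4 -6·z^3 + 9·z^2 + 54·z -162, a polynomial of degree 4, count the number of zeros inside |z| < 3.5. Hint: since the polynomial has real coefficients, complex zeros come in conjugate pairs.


The zeros of p are: -3, (3 + 3i), (3 - 3i), 3.
Their magnitudes are: 3, 4.243, 4.243, 3.
Zeros with |z| < R = 3.5: -3, 3.
Count = 2.
By the argument principle, (1/2πi) ∮_{|z|=R} p'(z)/p(z) dz equals exactly this count.

Number of zeros inside |z| < 3.5: 2.


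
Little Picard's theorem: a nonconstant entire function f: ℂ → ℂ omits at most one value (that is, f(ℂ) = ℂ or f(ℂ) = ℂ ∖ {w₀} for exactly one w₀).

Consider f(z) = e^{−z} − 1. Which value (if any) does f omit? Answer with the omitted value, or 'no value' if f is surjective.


Little Picard bounds the complement of f(ℂ) to at most one point.
e^{−z} is never zero on ℂ, so 1·e^{−z} takes every value in ℂ ∖ {0}. Adding -1 shifts the range to ℂ ∖ {-1}. Thus f omits exactly the value -1.

Omitted value: -1.


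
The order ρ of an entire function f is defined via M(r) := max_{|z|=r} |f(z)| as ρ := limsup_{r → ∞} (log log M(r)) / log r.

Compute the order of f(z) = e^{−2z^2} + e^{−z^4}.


Each summand is entire of order 2 and 4 respectively (as in the single-exponential case). The order of a sum is at most the max of the orders, so ρ ≤ 4. For the lower bound: on |z|=r choose arg z so that -1z^4 is real positive; then |e^{-1z^4}| = e^{1r^4} while |e^{-2z^2}| ≤ e^{2r^2} = o(e^{1r^4}). So |f| ≥ e^{1r^4}(1 − o(1)) and ρ ≥ 4. Hence ρ = max(2, 4) = 4.
Therefore ρ = 4.

Order ρ = 4.


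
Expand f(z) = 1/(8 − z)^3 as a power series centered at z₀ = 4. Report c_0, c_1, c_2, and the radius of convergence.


Let w = z − z₀, so z = z₀ + w.
Then 8 − z = 8 − (z₀ + w) = (8 − z₀) − w = 4 − w.
f(z) = 1/(4 − w)^3 = (1/(4)^3) · (1 − w/(4))^{−3}.
By the binomial series (1−u)^{−3} = Σ_{n≥0} C(n+2, 2) u^n for |u|<1, with u = w/(4):
  c_n = C(n+2, 2) / (4)^(n+3).
  c_0 = 1/(4)^3 = 1/64.
  c_1 = 3/(4)^4 = 3/256.
  c_2 = 6/(4)^5 = 3/512.
The series is valid for |w/d| < 1, i.e. |z − z₀| < |d|.
Radius of convergence: R = |8 − z₀| = |4| = 4 (distance from z₀ to the singularity z = 8).

c_0 = 1/64, c_1 = 3/256, c_2 = 3/512; R = 4.


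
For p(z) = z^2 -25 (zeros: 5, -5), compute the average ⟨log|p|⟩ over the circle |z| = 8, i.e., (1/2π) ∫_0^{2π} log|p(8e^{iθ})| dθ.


Zeros: -5, 5; r = 8.
Inside |z| < r: -5, 5. Outside (|z| ≥ r): ∅.
p(0) = -25, so log|p(0)| = log(25) = 3.2189.
Apply Jensen: I(r) = log|p(0)| + Σ_k log(r/|z_k|), summed over zeros inside |z| < r.
  log(r/|z_k|) for z_k = 5: log(8/5) = 0.4700
  log(r/|z_k|) for z_k = -5: log(8/5) = 0.4700
Sum over inside zeros: 0.9400.
I(r) = log|p(0)| + (inside sum) = 3.2189 + 0.9400 = 4.1589.
Closed form (all zeros inside, monic): I(r) = n·log(r) = 2·log(8) = 4.1589. ✓

I(r) ≈ 4.1589.


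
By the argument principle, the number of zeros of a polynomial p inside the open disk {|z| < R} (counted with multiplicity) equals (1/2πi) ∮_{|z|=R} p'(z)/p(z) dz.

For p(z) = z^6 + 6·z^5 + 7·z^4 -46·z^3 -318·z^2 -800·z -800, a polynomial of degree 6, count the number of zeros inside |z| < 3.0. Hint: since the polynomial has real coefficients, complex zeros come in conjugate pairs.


The zeros of p are: (-2 + 1i), (-2 - 1i), (-1 + 3i), (-1 - 3i), -4, 4.
Their magnitudes are: 2.236, 2.236, 3.162, 3.162, 4, 4.
Zeros with |z| < R = 3.0: (-2 + 1i), (-2 - 1i).
Count = 2.
By the argument principle, (1/2πi) ∮_{|z|=R} p'(z)/p(z) dz equals exactly this count.

Number of zeros inside |z| < 3.0: 2.


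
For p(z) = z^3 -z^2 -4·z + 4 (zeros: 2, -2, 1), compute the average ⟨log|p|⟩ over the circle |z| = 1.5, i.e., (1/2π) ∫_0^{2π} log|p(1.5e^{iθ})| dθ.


Zeros: -2, 1, 2; r = 1.5.
Inside |z| < r: 1. Outside (|z| ≥ r): -2, 2.
p(0) = 4, so log|p(0)| = log(4) = 1.3863.
Apply Jensen: I(r) = log|p(0)| + Σ_k log(r/|z_k|), summed over zeros inside |z| < r.
  log(r/|z_k|) for z_k = 1: log(1.5/1) = 0.4055
  Outside zeros (-2, 2) contribute nothing to the Jensen sum.
Sum over inside zeros: 0.4055.
I(r) = log|p(0)| + (inside sum) = 1.3863 + 0.4055 = 1.7918.
Note: since some zeros are outside |z| ≤ r, the simplified n·log(r) form does NOT apply — only the inside zeros contribute.

I(r) ≈ 1.7918.


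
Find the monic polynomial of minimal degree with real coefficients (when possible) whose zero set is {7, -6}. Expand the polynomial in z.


The polynomial is p(z) = ∏_{α ∈ S} (z − α), where S = {7, -6}.
Expanding the product yields: p(z) = z^2 -z -42.
The resulting polynomial has degree 2 and real coefficients as required.

p(z) = z^2 -z -42.


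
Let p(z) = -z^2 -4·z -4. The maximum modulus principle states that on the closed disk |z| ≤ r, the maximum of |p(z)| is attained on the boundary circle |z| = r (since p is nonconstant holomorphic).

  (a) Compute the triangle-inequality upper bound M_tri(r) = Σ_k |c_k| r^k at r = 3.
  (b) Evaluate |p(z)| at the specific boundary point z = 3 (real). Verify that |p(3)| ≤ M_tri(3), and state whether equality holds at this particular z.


Coefficients: c_0 = -4, c_1 = -4, c_2 = -1. Radius r = 3.
Part (a). Triangle bound: M_tri(r) = Σ_k |c_k| r^k
  = |-4|·3^0 + |-4|·3^1 + |-1|·3^2
  = 4 + 12 + 9 = 25.
This bounds M(r) := max_{|z|=r} |p(z)| from above; equality holds iff all terms c_k z^k can be made to align in phase at a single z on |z|=r.
Part (b). At z = 3 (real, on the circle |z| = r):
  p(3) = (-4)·3^0 + (-4)·3^1 + (-1)·3^2 = -25.
  |p(3)| = 25.
Since all nonzero coefficients share the same sign, |p(3)| = 25 = M_tri(3); the triangle bound is attained at z = 3, so in fact M(r) = 25.

M_tri(3) = 25; |p(3)| = 25; equality at z=3: yes.


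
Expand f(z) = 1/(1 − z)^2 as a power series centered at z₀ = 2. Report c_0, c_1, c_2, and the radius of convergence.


Let w = z − z₀, so z = z₀ + w.
Then 1 − z = 1 − (z₀ + w) = (1 − z₀) − w = -1 − w.
f(z) = 1/(-1 − w)^2 = (1/(-1)^2) · (1 − w/(-1))^{−2}.
By the binomial series (1−u)^{−2} = Σ_{n≥0} C(n+1, 1) u^n for |u|<1, with u = w/(-1):
  c_n = C(n+1, 1) / (-1)^(n+2).
  c_0 = 1/(-1)^2 = 1.
  c_1 = 2/(-1)^3 = -2.
  c_2 = 3/(-1)^4 = 3.
The series is valid for |w/d| < 1, i.e. |z − z₀| < |d|.
Radius of convergence: R = |1 − z₀| = |-1| = 1 (distance from z₀ to the singularity z = 1).

c_0 = 1, c_1 = -2, c_2 = 3; R = 1.


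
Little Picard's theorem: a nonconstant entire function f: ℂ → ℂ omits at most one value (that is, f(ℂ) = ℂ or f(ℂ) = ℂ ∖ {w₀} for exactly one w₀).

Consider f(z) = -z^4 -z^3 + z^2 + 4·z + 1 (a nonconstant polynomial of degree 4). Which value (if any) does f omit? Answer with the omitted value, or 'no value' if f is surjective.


Little Picard bounds the complement of f(ℂ) to at most one point.
For every w ∈ ℂ, the equation p(z) − w = 0 is a nonconstant polynomial in z and hence has at least one root by the fundamental theorem of algebra. So p is surjective onto ℂ, omitting no value.

Omitted value: no value.


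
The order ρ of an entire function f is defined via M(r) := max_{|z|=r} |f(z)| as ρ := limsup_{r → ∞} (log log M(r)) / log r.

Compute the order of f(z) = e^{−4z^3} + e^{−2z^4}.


Each summand is entire of order 3 and 4 respectively (as in the single-exponential case). The order of a sum is at most the max of the orders, so ρ ≤ 4. For the lower bound: on |z|=r choose arg z so that -2z^4 is real positive; then |e^{-2z^4}| = e^{2r^4} while |e^{-4z^3}| ≤ e^{4r^3} = o(e^{2r^4}). So |f| ≥ e^{2r^4}(1 − o(1)) and ρ ≥ 4. Hence ρ = max(3, 4) = 4.
Therefore ρ = 4.

Order ρ = 4.


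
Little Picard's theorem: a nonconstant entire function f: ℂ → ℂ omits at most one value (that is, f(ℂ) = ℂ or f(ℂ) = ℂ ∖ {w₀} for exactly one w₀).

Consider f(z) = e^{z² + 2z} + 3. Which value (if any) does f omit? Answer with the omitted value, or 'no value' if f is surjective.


Little Picard bounds the complement of f(ℂ) to at most one point.
The exponent g(z) = z² + 2z is a nonconstant polynomial, hence surjective onto ℂ. So e^{g(z)} takes every value in {e^w : w ∈ ℂ} = ℂ ∖ {0}. Adding 3 shifts the range to ℂ ∖ {3}. f omits exactly 3.

Omitted value: 3.


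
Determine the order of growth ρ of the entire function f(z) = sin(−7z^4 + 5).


Write sin(w) = (e^{iw} ± e^{−iw})/(2 or 2i), so |sin(w)| ≤ e^{|w|}. With w = −7z^4 + 5, |w| ≤ 7r^4 + 5 on |z|=r, giving M(r) ≤ e^{7r^4 + 5} and ρ ≤ 4. For the lower bound, choose z on |z|=r with -7z^4 purely imaginary of modulus 7r^4; then |sin(−7z^4 + 5)| grows like e^{7r^4}/2, so ρ ≥ 4. Hence ρ = 4.
Therefore ρ = 4.

Order ρ = 4.


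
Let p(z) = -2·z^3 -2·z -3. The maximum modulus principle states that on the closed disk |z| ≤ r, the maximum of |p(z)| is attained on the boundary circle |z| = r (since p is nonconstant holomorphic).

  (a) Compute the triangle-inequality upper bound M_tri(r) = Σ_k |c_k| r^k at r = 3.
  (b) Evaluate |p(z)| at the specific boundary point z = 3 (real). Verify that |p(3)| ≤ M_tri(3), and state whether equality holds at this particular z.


Coefficients: c_0 = -3, c_1 = -2, c_2 = 0, c_3 = -2. Radius r = 3.
Part (a). Triangle bound: M_tri(r) = Σ_k |c_k| r^k
  = |-3|·3^0 + |-2|·3^1 + |0|·3^2 + |-2|·3^3
  = 3 + 6 + 0 + 54 = 63.
This bounds M(r) := max_{|z|=r} |p(z)| from above; equality holds iff all terms c_k z^k can be made to align in phase at a single z on |z|=r.
Part (b). At z = 3 (real, on the circle |z| = r):
  p(3) = (-3)·3^0 + (-2)·3^1 + (0)·3^2 + (-2)·3^3 = -63.
  |p(3)| = 63.
Since all nonzero coefficients share the same sign, |p(3)| = 63 = M_tri(3); the triangle bound is attained at z = 3, so in fact M(r) = 63.

M_tri(3) = 63; |p(3)| = 63; equality at z=3: yes.


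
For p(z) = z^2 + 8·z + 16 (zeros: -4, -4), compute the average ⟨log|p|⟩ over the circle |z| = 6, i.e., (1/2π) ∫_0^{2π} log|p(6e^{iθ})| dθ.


Zeros: -4, -4; r = 6.
Inside |z| < r: -4, -4. Outside (|z| ≥ r): ∅.
p(0) = 16, so log|p(0)| = log(16) = 2.7726.
Apply Jensen: I(r) = log|p(0)| + Σ_k log(r/|z_k|), summed over zeros inside |z| < r.
  log(r/|z_k|) for z_k = -4: log(6/4) = 0.4055
  log(r/|z_k|) for z_k = -4: log(6/4) = 0.4055
Sum over inside zeros: 0.8109.
I(r) = log|p(0)| + (inside sum) = 2.7726 + 0.8109 = 3.5835.
Closed form (all zeros inside, monic): I(r) = n·log(r) = 2·log(6) = 3.5835. ✓

I(r) ≈ 3.5835.


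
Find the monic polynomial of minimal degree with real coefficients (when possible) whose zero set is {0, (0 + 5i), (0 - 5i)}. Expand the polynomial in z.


The polynomial is p(z) = ∏_{α ∈ S} (z − α), where S = {0, (0 + 5i), (0 - 5i)}.
Expanding the product yields: p(z) = z^3 + 25·z.
Note conjugate pairs combine to real quadratics: (z − (0+5i))(z − (0−5i)) = z² + 25.
The resulting polynomial has degree 3 and real coefficients as required.

p(z) = z^3 + 25·z.


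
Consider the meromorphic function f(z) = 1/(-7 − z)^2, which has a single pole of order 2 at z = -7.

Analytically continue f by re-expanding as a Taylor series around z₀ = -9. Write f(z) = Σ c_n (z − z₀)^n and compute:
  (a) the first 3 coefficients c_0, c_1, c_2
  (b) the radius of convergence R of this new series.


Let w = z − z₀, so z = z₀ + w.
Then -7 − z = -7 − (z₀ + w) = (-7 − z₀) − w = 2 − w.
f(z) = 1/(2 − w)^2 = (1/(2)^2) · (1 − w/(2))^{−2}.
By the binomial series (1−u)^{−2} = Σ_{n≥0} C(n+1, 1) u^n for |u|<1, with u = w/(2):
  c_n = C(n+1, 1) / (2)^(n+2).
  c_0 = 1/(2)^2 = 1/4.
  c_1 = 2/(2)^3 = 1/4.
  c_2 = 3/(2)^4 = 3/16.
The series is valid for |w/d| < 1, i.e. |z − z₀| < |d|.
Radius of convergence: R = |-7 − z₀| = |2| = 2 (distance from z₀ to the singularity z = -7).

c_0 = 1/4, c_1 = 1/4, c_2 = 3/16; R = 2.


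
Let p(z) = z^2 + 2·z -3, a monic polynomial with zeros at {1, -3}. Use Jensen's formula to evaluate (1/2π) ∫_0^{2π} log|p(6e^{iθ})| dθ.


Zeros: -3, 1; r = 6.
Inside |z| < r: -3, 1. Outside (|z| ≥ r): ∅.
p(0) = -3, so log|p(0)| = log(3) = 1.0986.
Apply Jensen: I(r) = log|p(0)| + Σ_k log(r/|z_k|), summed over zeros inside |z| < r.
  log(r/|z_k|) for z_k = 1: log(6/1) = 1.7918
  log(r/|z_k|) for z_k = -3: log(6/3) = 0.6931
Sum over inside zeros: 2.4849.
I(r) = log|p(0)| + (inside sum) = 1.0986 + 2.4849 = 3.5835.
Closed form (all zeros inside, monic): I(r) = n·log(r) = 2·log(6) = 3.5835. ✓

I(r) ≈ 3.5835.


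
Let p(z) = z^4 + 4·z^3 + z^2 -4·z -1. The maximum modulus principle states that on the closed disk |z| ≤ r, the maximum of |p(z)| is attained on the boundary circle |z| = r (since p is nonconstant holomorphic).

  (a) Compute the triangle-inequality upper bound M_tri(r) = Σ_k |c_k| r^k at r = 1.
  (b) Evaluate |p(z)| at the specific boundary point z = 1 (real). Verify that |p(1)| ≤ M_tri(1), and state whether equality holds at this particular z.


Coefficients: c_0 = -1, c_1 = -4, c_2 = 1, c_3 = 4, c_4 = 1. Radius r = 1.
Part (a). Triangle bound: M_tri(r) = Σ_k |c_k| r^k
  = |-1|·1^0 + |-4|·1^1 + |1|·1^2 + |4|·1^3 + |1|·1^4
  = 1 + 4 + 1 + 4 + 1 = 11.
This bounds M(r) := max_{|z|=r} |p(z)| from above; equality holds iff all terms c_k z^k can be made to align in phase at a single z on |z|=r.
Part (b). At z = 1 (real, on the circle |z| = r):
  p(1) = (-1)·1^0 + (-4)·1^1 + (1)·1^2 + (4)·1^3 + (1)·1^4 = 1.
  |p(1)| = 1.
Check: |p(1)| = 1 ≤ 11 = M_tri(1). ✓ Equality does not hold at z = 1 (the coefficients have mixed signs, so the terms do not all align in phase there).

M_tri(1) = 11; |p(1)| = 1; equality at z=1: no.


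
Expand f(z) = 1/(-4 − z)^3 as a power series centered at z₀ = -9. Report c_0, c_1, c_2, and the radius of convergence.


Let w = z − z₀, so z = z₀ + w.
Then -4 − z = -4 − (z₀ + w) = (-4 − z₀) − w = 5 − w.
f(z) = 1/(5 − w)^3 = (1/(5)^3) · (1 − w/(5))^{−3}.
By the binomial series (1−u)^{−3} = Σ_{n≥0} C(n+2, 2) u^n for |u|<1, with u = w/(5):
  c_n = C(n+2, 2) / (5)^(n+3).
  c_0 = 1/(5)^3 = 1/125.
  c_1 = 3/(5)^4 = 3/625.
  c_2 = 6/(5)^5 = 6/3125.
The series is valid for |w/d| < 1, i.e. |z − z₀| < |d|.
Radius of convergence: R = |-4 − z₀| = |5| = 5 (distance from z₀ to the singularity z = -4).

c_0 = 1/125, c_1 = 3/625, c_2 = 6/3125; R = 5.


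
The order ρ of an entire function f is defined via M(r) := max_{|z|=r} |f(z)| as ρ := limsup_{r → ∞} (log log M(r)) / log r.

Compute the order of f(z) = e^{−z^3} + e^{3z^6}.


Each summand is entire of order 3 and 6 respectively (as in the single-exponential case). The order of a sum is at most the max of the orders, so ρ ≤ 6. For the lower bound: on |z|=r choose arg z so that 3z^6 is real positive; then |e^{3z^6}| = e^{3r^6} while |e^{-1z^3}| ≤ e^{1r^3} = o(e^{3r^6}). So |f| ≥ e^{3r^6}(1 − o(1)) and ρ ≥ 6. Hence ρ = max(3, 6) = 6.
Therefore ρ = 6.

Order ρ = 6.


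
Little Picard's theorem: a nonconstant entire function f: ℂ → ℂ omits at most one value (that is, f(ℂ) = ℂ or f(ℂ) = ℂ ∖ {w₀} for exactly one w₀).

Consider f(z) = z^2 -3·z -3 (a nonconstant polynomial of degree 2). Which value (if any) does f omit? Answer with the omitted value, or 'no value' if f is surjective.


Little Picard bounds the complement of f(ℂ) to at most one point.
For every w ∈ ℂ, the equation p(z) − w = 0 is a nonconstant polynomial in z and hence has at least one root by the fundamental theorem of algebra. So p is surjective onto ℂ, omitting no value.

Omitted value: no value.


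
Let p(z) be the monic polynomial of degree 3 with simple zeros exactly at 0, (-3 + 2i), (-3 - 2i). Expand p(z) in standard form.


The polynomial is p(z) = ∏_{α ∈ S} (z − α), where S = {0, (-3 + 2i), (-3 - 2i)}.
Expanding the product yields: p(z) = z^3 + 6·z^2 + 13·z.
Note conjugate pairs combine to real quadratics: (z − (-3+2i))(z − (-3−2i)) = z² + 6z + 13.
The resulting polynomial has degree 3 and real coefficients as required.

p(z) = z^3 + 6·z^2 + 13·z.


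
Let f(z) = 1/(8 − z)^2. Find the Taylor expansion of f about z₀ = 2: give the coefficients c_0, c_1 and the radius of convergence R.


Let w = z − z₀, so z = z₀ + w.
Then 8 − z = 8 − (z₀ + w) = (8 − z₀) − w = 6 − w.
f(z) = 1/(6 − w)^2 = (1/(6)^2) · (1 − w/(6))^{−2}.
By the binomial series (1−u)^{−2} = Σ_{n≥0} C(n+1, 1) u^n for |u|<1, with u = w/(6):
  c_n = C(n+1, 1) / (6)^(n+2).
  c_0 = 1/(6)^2 = 1/36.
  c_1 = 2/(6)^3 = 1/108.
The series is valid for |w/d| < 1, i.e. |z − z₀| < |d|.
Radius of convergence: R = |8 − z₀| = |6| = 6 (distance from z₀ to the singularity z = 8).

c_0 = 1/36, c_1 = 1/108; R = 6.


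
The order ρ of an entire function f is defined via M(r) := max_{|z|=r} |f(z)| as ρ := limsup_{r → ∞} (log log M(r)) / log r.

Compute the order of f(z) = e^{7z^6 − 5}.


|e^{7z^6 − 5}| = e^{Re(7·z^6) + -5} ≤ e^{7|z|^6 + -5} = e^{7r^6 + -5} on |z| = r, so ρ ≤ 6. Choosing z on |z|=r so that 7·z^6 is real positive (always possible by picking arg z appropriately) gives |f(z)| = e^{7r^6 + -5}, matching the bound. The additive constant -5 does not affect log log M(r) ~ 6·log r. Hence ρ = 6.
Therefore ρ = 6.

Order ρ = 6.
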